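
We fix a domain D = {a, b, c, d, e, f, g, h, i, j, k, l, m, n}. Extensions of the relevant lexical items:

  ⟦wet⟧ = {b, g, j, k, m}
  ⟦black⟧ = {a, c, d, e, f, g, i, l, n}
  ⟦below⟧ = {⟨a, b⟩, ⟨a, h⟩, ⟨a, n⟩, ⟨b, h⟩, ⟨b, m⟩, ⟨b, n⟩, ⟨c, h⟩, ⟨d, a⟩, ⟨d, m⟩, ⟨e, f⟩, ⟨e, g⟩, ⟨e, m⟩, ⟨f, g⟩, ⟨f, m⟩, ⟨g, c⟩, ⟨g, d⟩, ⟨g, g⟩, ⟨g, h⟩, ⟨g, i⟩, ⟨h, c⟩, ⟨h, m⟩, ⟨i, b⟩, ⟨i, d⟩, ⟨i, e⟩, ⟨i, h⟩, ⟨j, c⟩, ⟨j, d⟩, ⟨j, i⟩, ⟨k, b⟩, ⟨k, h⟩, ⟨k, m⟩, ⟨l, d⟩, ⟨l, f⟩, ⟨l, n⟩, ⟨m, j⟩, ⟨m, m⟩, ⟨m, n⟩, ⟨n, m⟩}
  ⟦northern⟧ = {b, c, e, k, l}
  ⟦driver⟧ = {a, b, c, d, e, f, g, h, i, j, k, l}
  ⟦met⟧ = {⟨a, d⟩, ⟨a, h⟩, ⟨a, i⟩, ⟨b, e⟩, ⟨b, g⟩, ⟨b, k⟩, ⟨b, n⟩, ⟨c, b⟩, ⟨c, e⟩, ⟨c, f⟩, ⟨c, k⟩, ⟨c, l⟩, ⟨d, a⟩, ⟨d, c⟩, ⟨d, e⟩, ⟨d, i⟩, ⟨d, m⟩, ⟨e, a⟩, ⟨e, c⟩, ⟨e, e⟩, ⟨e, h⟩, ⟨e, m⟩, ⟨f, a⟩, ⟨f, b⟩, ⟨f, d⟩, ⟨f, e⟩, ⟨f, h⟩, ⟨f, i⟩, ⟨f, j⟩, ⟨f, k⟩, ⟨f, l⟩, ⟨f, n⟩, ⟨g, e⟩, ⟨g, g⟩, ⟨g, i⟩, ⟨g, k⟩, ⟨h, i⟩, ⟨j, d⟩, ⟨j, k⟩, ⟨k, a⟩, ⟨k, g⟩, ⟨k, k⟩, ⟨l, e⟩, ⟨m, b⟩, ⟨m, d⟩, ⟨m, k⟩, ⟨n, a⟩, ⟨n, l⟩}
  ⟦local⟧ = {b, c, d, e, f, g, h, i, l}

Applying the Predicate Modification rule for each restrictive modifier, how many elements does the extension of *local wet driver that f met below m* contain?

1

⟦that f met⟧ = {x : ⟨f, x⟩ ∈ ⟦met⟧} = {a, b, d, e, h, i, j, k, l, n}
⟦below m⟧ = {x : ⟨x, m⟩ ∈ ⟦below⟧} = {b, d, e, f, h, k, m, n}
⟦driver⟧ = {a, b, c, d, e, f, g, h, i, j, k, l}
… ∩ ⟦that f met⟧ = {a, b, c, d, e, f, g, h, i, j, k, l} ∩ {a, b, d, e, h, i, j, k, l, n} = {a, b, d, e, h, i, j, k, l}
… ∩ ⟦below m⟧ = {a, b, d, e, h, i, j, k, l} ∩ {b, d, e, f, h, k, m, n} = {b, d, e, h, k}
… ∩ ⟦local⟧ = {b, d, e, h, k} ∩ {b, c, d, e, f, g, h, i, l} = {b, d, e, h}
… ∩ ⟦wet⟧ = {b, d, e, h} ∩ {b, g, j, k, m} = {b}
⟦local wet driver that f met below m⟧ = {b}, so the cardinality is 1.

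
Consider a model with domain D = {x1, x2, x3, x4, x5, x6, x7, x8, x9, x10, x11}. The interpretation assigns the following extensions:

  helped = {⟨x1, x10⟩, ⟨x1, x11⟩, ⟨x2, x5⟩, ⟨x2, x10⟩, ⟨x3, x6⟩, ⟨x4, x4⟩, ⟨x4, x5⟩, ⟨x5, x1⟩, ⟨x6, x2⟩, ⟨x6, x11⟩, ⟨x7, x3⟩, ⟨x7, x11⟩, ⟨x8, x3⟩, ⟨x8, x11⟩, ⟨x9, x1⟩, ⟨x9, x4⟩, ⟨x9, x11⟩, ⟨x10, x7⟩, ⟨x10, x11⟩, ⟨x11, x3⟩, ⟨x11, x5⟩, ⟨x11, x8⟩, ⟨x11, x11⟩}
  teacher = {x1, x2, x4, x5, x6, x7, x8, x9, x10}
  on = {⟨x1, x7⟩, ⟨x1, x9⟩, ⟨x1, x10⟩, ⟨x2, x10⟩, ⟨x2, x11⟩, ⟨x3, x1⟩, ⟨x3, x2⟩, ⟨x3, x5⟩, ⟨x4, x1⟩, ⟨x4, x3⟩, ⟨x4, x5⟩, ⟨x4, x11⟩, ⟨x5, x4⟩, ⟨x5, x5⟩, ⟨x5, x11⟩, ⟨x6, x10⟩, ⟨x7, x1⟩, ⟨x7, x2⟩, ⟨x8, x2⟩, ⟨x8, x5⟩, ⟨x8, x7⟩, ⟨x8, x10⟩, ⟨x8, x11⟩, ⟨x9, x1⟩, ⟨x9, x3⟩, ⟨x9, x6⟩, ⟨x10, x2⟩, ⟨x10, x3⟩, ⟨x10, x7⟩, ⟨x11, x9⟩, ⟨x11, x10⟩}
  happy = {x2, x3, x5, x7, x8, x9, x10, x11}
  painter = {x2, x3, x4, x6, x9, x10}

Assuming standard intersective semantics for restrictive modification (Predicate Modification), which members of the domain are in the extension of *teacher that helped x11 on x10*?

{x1, x6, x8}

⟦that helped x11⟧ = {x : ⟨x, x11⟩ ∈ ⟦helped⟧} = {x1, x6, x7, x8, x9, x10, x11}
⟦on x10⟧ = {x : ⟨x, x10⟩ ∈ ⟦on⟧} = {x1, x2, x6, x8, x11}
⟦teacher⟧ = {x1, x2, x4, x5, x6, x7, x8, x9, x10}
… ∩ ⟦that helped x11⟧ = {x1, x2, x4, x5, x6, x7, x8, x9, x10} ∩ {x1, x6, x7, x8, x9, x10, x11} = {x1, x6, x7, x8, x9, x10}
… ∩ ⟦on x10⟧ = {x1, x6, x7, x8, x9, x10} ∩ {x1, x2, x6, x8, x11} = {x1, x6, x8}
So ⟦teacher that helped x11 on x10⟧ = {x1, x6, x8}.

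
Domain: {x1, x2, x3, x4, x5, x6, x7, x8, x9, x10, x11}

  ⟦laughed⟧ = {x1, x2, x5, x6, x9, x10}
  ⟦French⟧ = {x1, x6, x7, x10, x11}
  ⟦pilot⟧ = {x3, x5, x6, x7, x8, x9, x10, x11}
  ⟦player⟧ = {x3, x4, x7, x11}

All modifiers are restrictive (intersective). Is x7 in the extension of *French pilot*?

yes

⟦pilot⟧ = {x3, x5, x6, x7, x8, x9, x10, x11}
… ∩ ⟦French⟧ = {x3, x5, x6, x7, x8, x9, x10, x11} ∩ {x1, x6, x7, x10, x11} = {x6, x7, x10, x11}
⟦French pilot⟧ = {x6, x7, x10, x11}; x7 ∈ this set.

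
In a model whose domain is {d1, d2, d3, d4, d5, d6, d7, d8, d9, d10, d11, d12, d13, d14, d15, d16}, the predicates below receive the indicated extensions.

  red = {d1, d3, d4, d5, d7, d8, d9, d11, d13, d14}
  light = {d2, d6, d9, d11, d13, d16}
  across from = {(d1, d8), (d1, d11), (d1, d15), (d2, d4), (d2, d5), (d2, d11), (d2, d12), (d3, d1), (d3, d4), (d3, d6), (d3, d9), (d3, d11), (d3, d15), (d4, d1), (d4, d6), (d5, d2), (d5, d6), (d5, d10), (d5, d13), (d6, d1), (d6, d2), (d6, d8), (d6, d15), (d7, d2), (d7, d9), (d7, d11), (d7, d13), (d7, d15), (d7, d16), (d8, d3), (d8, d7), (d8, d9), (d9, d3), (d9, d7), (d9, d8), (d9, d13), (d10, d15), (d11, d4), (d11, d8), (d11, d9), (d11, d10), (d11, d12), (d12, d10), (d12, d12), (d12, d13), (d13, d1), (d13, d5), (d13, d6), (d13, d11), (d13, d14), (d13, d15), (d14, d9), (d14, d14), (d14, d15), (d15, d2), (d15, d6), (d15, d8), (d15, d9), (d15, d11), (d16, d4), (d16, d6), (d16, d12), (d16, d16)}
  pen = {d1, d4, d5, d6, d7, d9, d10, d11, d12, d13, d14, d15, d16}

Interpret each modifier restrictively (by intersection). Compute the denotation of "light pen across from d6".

⟦across from d6⟧ = {x : ⟨x, d6⟩ ∈ ⟦across from⟧} = {d3, d4, d5, d13, d15, d16}
⟦pen⟧ = {d1, d4, d5, d6, d7, d9, d10, d11, d12, d13, d14, d15, d16}
… ∩ ⟦across from d6⟧ = {d1, d4, d5, d6, d7, d9, d10, d11, d12, d13, d14, d15, d16} ∩ {d3, d4, d5, d13, d15, d16} = {d4, d5, d13, d15, d16}
… ∩ ⟦light⟧ = {d4, d5, d13, d15, d16} ∩ {d2, d6, d9, d11, d13, d16} = {d13, d16}
So ⟦light pen across from d6⟧ = {d13, d16}.

{d13, d16}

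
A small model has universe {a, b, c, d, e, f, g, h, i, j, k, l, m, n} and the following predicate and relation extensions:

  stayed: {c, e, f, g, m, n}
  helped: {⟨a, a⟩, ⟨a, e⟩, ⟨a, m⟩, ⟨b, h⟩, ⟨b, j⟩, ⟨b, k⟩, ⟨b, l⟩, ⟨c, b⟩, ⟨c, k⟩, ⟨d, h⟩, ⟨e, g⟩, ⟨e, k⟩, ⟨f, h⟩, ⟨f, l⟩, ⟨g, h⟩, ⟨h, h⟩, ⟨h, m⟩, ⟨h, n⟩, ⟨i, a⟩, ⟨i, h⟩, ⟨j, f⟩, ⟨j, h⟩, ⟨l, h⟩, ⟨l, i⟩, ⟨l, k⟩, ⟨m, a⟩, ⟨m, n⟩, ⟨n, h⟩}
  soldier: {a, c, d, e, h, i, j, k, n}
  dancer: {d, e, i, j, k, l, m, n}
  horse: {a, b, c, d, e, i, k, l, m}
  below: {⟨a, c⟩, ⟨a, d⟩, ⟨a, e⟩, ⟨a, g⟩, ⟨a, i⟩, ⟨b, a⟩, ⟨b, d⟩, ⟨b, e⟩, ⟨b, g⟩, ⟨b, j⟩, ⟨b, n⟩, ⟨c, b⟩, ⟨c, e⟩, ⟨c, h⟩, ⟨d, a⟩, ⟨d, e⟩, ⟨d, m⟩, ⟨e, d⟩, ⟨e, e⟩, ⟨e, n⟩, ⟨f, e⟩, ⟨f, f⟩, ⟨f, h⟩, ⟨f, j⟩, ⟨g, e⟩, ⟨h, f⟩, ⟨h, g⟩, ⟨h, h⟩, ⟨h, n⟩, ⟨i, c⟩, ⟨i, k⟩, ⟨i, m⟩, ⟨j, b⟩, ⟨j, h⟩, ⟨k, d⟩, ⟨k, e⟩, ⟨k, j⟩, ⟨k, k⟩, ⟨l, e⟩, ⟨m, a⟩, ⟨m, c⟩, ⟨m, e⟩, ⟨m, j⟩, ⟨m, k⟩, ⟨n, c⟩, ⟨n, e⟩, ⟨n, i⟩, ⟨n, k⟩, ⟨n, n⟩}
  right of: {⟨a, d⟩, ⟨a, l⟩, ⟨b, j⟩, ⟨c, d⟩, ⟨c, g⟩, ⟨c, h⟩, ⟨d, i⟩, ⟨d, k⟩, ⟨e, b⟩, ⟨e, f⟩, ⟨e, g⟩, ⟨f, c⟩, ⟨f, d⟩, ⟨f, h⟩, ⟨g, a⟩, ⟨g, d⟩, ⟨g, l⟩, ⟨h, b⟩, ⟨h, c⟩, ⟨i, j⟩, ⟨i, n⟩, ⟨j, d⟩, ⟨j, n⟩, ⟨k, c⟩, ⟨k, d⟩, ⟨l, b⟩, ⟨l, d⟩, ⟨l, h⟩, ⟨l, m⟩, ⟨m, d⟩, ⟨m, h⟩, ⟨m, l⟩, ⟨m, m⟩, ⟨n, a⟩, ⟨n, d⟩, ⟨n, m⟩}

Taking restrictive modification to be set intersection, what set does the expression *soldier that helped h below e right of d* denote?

{n}

⟦that helped h⟧ = {x : ⟨x, h⟩ ∈ ⟦helped⟧} = {b, d, f, g, h, i, j, l, n}
⟦below e⟧ = {x : ⟨x, e⟩ ∈ ⟦below⟧} = {a, b, c, d, e, f, g, k, l, m, n}
⟦right of d⟧ = {x : ⟨x, d⟩ ∈ ⟦right of⟧} = {a, c, f, g, j, k, l, m, n}
⟦soldier⟧ = {a, c, d, e, h, i, j, k, n}
… ∩ ⟦that helped h⟧ = {a, c, d, e, h, i, j, k, n} ∩ {b, d, f, g, h, i, j, l, n} = {d, h, i, j, n}
… ∩ ⟦below e⟧ = {d, h, i, j, n} ∩ {a, b, c, d, e, f, g, k, l, m, n} = {d, n}
… ∩ ⟦right of d⟧ = {d, n} ∩ {a, c, f, g, j, k, l, m, n} = {n}
So ⟦soldier that helped h below e right of d⟧ = {n}.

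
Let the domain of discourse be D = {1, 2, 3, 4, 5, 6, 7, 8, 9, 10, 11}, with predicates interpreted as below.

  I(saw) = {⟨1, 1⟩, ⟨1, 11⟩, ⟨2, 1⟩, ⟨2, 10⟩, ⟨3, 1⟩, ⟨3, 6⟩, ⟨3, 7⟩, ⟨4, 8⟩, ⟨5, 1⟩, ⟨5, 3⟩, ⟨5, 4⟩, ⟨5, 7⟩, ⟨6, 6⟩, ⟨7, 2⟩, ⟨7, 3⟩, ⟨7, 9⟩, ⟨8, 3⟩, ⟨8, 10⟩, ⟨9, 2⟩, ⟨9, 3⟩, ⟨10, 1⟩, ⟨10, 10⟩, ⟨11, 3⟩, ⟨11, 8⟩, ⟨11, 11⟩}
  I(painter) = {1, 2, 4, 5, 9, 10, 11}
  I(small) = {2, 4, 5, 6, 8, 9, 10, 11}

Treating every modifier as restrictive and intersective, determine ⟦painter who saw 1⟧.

{1, 2, 5, 10}

⟦who saw 1⟧ = {x : ⟨x, 1⟩ ∈ ⟦saw⟧} = {1, 2, 3, 5, 10}
⟦painter⟧ = {1, 2, 4, 5, 9, 10, 11}
… ∩ ⟦who saw 1⟧ = {1, 2, 4, 5, 9, 10, 11} ∩ {1, 2, 3, 5, 10} = {1, 2, 5, 10}
So ⟦painter who saw 1⟧ = {1, 2, 5, 10}.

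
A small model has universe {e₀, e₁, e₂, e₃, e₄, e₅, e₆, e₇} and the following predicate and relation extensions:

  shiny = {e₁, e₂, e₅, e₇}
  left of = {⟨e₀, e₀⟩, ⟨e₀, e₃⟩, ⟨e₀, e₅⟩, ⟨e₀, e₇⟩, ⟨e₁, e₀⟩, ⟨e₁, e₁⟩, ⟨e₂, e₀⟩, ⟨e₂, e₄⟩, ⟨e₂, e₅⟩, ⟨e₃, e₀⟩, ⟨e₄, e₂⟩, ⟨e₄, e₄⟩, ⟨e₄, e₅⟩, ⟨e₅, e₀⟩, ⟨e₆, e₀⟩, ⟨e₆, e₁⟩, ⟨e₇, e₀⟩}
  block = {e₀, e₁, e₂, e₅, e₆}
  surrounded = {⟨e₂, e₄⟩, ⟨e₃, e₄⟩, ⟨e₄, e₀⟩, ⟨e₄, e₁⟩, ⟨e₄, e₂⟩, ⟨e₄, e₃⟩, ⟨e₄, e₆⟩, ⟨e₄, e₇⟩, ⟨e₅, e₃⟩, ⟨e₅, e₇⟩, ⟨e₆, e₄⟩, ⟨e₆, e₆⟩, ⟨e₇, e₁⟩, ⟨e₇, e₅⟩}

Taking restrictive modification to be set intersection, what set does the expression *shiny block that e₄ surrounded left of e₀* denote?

{e₁, e₂}

⟦that e₄ surrounded⟧ = {x : ⟨e₄, x⟩ ∈ ⟦surrounded⟧} = {e₀, e₁, e₂, e₃, e₆, e₇}
⟦left of e₀⟧ = {x : ⟨x, e₀⟩ ∈ ⟦left of⟧} = {e₀, e₁, e₂, e₃, e₅, e₆, e₇}
⟦block⟧ = {e₀, e₁, e₂, e₅, e₆}
… ∩ ⟦that e₄ surrounded⟧ = {e₀, e₁, e₂, e₅, e₆} ∩ {e₀, e₁, e₂, e₃, e₆, e₇} = {e₀, e₁, e₂, e₆}
… ∩ ⟦left of e₀⟧ = {e₀, e₁, e₂, e₆} ∩ {e₀, e₁, e₂, e₃, e₅, e₆, e₇} = {e₀, e₁, e₂, e₆}
… ∩ ⟦shiny⟧ = {e₀, e₁, e₂, e₆} ∩ {e₁, e₂, e₅, e₇} = {e₁, e₂}
So ⟦shiny block that e₄ surrounded left of e₀⟧ = {e₁, e₂}.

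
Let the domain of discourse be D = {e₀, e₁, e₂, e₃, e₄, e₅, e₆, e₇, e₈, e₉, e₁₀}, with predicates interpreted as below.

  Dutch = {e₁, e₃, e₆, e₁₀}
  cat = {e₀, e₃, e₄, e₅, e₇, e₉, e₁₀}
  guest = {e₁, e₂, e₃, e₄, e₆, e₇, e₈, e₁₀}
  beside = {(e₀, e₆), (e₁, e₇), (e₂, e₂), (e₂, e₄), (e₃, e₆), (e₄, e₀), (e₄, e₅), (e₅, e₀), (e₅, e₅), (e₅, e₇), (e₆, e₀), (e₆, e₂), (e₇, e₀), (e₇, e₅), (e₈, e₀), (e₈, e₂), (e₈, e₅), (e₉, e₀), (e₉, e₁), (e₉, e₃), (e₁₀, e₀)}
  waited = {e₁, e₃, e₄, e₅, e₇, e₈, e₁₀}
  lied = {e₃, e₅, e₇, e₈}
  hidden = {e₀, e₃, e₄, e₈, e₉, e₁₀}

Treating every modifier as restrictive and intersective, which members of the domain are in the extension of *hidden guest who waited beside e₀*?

{e₄, e₈, e₁₀}

⟦who waited⟧ = ⟦waited⟧ = {e₁, e₃, e₄, e₅, e₇, e₈, e₁₀}
⟦beside e₀⟧ = {x : ⟨x, e₀⟩ ∈ ⟦beside⟧} = {e₄, e₅, e₆, e₇, e₈, e₉, e₁₀}
⟦guest⟧ = {e₁, e₂, e₃, e₄, e₆, e₇, e₈, e₁₀}
… ∩ ⟦who waited⟧ = {e₁, e₂, e₃, e₄, e₆, e₇, e₈, e₁₀} ∩ {e₁, e₃, e₄, e₅, e₇, e₈, e₁₀} = {e₁, e₃, e₄, e₇, e₈, e₁₀}
… ∩ ⟦beside e₀⟧ = {e₁, e₃, e₄, e₇, e₈, e₁₀} ∩ {e₄, e₅, e₆, e₇, e₈, e₉, e₁₀} = {e₄, e₇, e₈, e₁₀}
… ∩ ⟦hidden⟧ = {e₄, e₇, e₈, e₁₀} ∩ {e₀, e₃, e₄, e₈, e₉, e₁₀} = {e₄, e₈, e₁₀}
So ⟦hidden guest who waited beside e₀⟧ = {e₄, e₈, e₁₀}.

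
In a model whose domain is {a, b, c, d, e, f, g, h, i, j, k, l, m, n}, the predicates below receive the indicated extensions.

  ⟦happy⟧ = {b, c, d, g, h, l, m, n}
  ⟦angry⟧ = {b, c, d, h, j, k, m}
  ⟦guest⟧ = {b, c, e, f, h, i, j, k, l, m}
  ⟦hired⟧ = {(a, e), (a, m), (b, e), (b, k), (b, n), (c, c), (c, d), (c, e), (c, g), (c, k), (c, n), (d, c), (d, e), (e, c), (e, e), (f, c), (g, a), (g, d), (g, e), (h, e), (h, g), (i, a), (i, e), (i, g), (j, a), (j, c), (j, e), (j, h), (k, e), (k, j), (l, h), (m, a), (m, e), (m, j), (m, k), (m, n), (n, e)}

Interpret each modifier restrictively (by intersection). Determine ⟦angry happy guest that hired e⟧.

{b, c, h, m}

⟦that hired e⟧ = {x : ⟨x, e⟩ ∈ ⟦hired⟧} = {a, b, c, d, e, g, h, i, j, k, m, n}
⟦guest⟧ = {b, c, e, f, h, i, j, k, l, m}
… ∩ ⟦that hired e⟧ = {b, c, e, f, h, i, j, k, l, m} ∩ {a, b, c, d, e, g, h, i, j, k, m, n} = {b, c, e, h, i, j, k, m}
… ∩ ⟦angry⟧ = {b, c, e, h, i, j, k, m} ∩ {b, c, d, h, j, k, m} = {b, c, h, j, k, m}
… ∩ ⟦happy⟧ = {b, c, h, j, k, m} ∩ {b, c, d, g, h, l, m, n} = {b, c, h, m}
So ⟦angry happy guest that hired e⟧ = {b, c, h, m}.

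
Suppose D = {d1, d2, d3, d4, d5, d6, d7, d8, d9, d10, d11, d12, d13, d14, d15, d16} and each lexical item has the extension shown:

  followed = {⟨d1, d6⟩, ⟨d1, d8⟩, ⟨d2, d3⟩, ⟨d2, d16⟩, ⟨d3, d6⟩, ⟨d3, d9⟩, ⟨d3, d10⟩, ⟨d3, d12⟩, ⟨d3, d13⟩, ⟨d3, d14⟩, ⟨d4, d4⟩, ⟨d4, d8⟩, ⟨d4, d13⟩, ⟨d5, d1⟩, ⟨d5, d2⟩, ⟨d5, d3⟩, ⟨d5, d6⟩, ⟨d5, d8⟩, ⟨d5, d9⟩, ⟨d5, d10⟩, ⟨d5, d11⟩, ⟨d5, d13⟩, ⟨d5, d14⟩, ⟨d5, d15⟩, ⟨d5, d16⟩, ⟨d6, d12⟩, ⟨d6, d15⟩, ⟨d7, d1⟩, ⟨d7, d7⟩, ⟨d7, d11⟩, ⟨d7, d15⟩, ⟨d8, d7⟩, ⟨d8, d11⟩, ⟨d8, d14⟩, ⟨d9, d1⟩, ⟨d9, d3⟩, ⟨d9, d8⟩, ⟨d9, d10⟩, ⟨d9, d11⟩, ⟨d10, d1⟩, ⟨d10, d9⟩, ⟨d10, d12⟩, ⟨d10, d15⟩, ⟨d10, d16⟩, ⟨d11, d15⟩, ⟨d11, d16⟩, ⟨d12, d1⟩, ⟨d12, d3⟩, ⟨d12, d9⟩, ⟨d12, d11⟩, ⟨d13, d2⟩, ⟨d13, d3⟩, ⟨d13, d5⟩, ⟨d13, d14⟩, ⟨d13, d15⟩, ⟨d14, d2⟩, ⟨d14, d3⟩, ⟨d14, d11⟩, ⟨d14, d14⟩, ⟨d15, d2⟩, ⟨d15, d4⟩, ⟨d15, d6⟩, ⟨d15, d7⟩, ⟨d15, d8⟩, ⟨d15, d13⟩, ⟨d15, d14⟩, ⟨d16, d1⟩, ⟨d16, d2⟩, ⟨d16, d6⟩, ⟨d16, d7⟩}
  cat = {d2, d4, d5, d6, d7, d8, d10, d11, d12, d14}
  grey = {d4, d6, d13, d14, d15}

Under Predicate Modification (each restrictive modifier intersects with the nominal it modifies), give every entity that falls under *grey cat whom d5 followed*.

⟦whom d5 followed⟧ = {x : ⟨d5, x⟩ ∈ ⟦followed⟧} = {d1, d2, d3, d6, d8, d9, d10, d11, d13, d14, d15, d16}
⟦cat⟧ = {d2, d4, d5, d6, d7, d8, d10, d11, d12, d14}
… ∩ ⟦whom d5 followed⟧ = {d2, d4, d5, d6, d7, d8, d10, d11, d12, d14} ∩ {d1, d2, d3, d6, d8, d9, d10, d11, d13, d14, d15, d16} = {d2, d6, d8, d10, d11, d14}
… ∩ ⟦grey⟧ = {d2, d6, d8, d10, d11, d14} ∩ {d4, d6, d13, d14, d15} = {d6, d14}
So ⟦grey cat whom d5 followed⟧ = {d6, d14}.

{d6, d14}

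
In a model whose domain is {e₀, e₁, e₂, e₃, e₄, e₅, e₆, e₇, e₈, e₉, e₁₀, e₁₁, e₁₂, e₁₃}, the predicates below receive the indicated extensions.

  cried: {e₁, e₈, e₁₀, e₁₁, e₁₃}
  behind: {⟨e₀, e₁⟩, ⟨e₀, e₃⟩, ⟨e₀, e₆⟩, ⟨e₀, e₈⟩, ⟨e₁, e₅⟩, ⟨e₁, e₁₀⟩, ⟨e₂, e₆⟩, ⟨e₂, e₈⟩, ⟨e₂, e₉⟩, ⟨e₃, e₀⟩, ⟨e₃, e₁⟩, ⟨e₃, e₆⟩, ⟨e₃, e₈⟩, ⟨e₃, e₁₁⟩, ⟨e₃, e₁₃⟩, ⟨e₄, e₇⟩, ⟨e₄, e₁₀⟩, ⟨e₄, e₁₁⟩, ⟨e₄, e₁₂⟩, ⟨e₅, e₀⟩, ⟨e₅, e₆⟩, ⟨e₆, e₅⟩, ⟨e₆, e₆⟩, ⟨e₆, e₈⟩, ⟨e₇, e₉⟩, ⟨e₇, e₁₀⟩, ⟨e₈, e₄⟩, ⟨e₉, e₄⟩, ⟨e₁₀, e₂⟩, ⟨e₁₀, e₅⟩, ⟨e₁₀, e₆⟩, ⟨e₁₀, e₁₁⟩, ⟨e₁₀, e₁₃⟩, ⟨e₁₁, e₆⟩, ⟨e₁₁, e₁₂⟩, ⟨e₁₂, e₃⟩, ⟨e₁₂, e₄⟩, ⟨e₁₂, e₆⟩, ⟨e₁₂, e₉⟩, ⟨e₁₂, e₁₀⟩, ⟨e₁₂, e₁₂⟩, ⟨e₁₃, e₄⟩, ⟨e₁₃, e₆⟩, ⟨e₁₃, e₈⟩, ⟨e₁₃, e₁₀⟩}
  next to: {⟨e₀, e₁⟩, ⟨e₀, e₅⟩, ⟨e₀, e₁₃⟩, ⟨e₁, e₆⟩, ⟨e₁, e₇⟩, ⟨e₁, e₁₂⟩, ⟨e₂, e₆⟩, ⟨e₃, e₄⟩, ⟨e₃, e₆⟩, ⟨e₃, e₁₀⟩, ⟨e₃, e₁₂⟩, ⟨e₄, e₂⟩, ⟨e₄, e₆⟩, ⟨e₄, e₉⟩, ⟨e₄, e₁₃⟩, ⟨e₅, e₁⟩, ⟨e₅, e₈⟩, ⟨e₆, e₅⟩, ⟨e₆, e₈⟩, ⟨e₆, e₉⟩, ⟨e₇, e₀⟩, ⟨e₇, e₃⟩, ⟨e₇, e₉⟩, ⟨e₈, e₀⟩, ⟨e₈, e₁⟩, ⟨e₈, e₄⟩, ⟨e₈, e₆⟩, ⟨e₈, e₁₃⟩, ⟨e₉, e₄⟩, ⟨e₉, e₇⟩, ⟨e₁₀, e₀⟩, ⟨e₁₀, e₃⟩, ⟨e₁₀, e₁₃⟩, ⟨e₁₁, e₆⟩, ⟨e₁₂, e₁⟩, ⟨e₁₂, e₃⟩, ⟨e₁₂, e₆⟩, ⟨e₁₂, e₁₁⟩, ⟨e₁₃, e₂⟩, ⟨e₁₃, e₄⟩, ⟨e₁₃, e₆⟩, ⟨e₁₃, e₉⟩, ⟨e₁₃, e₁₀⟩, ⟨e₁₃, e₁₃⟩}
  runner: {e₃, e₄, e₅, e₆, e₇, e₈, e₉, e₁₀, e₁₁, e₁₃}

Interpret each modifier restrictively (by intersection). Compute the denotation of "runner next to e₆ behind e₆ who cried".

⟦next to e₆⟧ = {x : ⟨x, e₆⟩ ∈ ⟦next to⟧} = {e₁, e₂, e₃, e₄, e₈, e₁₁, e₁₂, e₁₃}
⟦behind e₆⟧ = {x : ⟨x, e₆⟩ ∈ ⟦behind⟧} = {e₀, e₂, e₃, e₅, e₆, e₁₀, e₁₁, e₁₂, e₁₃}
⟦who cried⟧ = ⟦cried⟧ = {e₁, e₈, e₁₀, e₁₁, e₁₃}
⟦runner⟧ = {e₃, e₄, e₅, e₆, e₇, e₈, e₉, e₁₀, e₁₁, e₁₃}
… ∩ ⟦next to e₆⟧ = {e₃, e₄, e₅, e₆, e₇, e₈, e₉, e₁₀, e₁₁, e₁₃} ∩ {e₁, e₂, e₃, e₄, e₈, e₁₁, e₁₂, e₁₃} = {e₃, e₄, e₈, e₁₁, e₁₃}
… ∩ ⟦behind e₆⟧ = {e₃, e₄, e₈, e₁₁, e₁₃} ∩ {e₀, e₂, e₃, e₅, e₆, e₁₀, e₁₁, e₁₂, e₁₃} = {e₃, e₁₁, e₁₃}
… ∩ ⟦who cried⟧ = {e₃, e₁₁, e₁₃} ∩ {e₁, e₈, e₁₀, e₁₁, e₁₃} = {e₁₁, e₁₃}
So ⟦runner next to e₆ behind e₆ who cried⟧ = {e₁₁, e₁₃}.

{e₁₁, e₁₃}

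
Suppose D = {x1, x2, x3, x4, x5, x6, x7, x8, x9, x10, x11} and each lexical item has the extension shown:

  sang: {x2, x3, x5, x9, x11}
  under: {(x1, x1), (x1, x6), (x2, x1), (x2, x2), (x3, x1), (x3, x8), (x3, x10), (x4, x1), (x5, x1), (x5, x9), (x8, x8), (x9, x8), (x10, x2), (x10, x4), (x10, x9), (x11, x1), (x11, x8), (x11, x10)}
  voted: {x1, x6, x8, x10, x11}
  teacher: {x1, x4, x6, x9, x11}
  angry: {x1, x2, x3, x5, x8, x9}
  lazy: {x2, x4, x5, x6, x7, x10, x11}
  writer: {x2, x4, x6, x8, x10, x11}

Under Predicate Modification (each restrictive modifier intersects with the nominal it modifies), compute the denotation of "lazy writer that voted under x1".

{x11}

⟦that voted⟧ = ⟦voted⟧ = {x1, x6, x8, x10, x11}
⟦under x1⟧ = {x : ⟨x, x1⟩ ∈ ⟦under⟧} = {x1, x2, x3, x4, x5, x11}
⟦writer⟧ = {x2, x4, x6, x8, x10, x11}
… ∩ ⟦that voted⟧ = {x2, x4, x6, x8, x10, x11} ∩ {x1, x6, x8, x10, x11} = {x6, x8, x10, x11}
… ∩ ⟦under x1⟧ = {x6, x8, x10, x11} ∩ {x1, x2, x3, x4, x5, x11} = {x11}
… ∩ ⟦lazy⟧ = {x11} ∩ {x2, x4, x5, x6, x7, x10, x11} = {x11}
So ⟦lazy writer that voted under x1⟧ = {x11}.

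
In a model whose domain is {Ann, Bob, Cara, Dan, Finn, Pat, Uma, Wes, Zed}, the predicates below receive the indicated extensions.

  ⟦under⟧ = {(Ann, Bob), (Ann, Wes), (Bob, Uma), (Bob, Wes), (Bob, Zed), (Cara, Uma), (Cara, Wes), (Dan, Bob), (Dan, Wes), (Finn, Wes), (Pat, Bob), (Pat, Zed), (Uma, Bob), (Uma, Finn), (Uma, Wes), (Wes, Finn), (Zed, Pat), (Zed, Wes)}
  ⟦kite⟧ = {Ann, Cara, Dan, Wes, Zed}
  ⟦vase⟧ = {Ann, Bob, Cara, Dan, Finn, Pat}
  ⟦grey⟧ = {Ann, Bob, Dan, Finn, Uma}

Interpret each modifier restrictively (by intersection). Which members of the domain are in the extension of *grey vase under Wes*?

⟦under Wes⟧ = {x : ⟨x, Wes⟩ ∈ ⟦under⟧} = {Ann, Bob, Cara, Dan, Finn, Uma, Zed}
⟦vase⟧ = {Ann, Bob, Cara, Dan, Finn, Pat}
… ∩ ⟦under Wes⟧ = {Ann, Bob, Cara, Dan, Finn, Pat} ∩ {Ann, Bob, Cara, Dan, Finn, Uma, Zed} = {Ann, Bob, Cara, Dan, Finn}
… ∩ ⟦grey⟧ = {Ann, Bob, Cara, Dan, Finn} ∩ {Ann, Bob, Dan, Finn, Uma} = {Ann, Bob, Dan, Finn}
So ⟦grey vase under Wes⟧ = {Ann, Bob, Dan, Finn}.

{Ann, Bob, Dan, Finn}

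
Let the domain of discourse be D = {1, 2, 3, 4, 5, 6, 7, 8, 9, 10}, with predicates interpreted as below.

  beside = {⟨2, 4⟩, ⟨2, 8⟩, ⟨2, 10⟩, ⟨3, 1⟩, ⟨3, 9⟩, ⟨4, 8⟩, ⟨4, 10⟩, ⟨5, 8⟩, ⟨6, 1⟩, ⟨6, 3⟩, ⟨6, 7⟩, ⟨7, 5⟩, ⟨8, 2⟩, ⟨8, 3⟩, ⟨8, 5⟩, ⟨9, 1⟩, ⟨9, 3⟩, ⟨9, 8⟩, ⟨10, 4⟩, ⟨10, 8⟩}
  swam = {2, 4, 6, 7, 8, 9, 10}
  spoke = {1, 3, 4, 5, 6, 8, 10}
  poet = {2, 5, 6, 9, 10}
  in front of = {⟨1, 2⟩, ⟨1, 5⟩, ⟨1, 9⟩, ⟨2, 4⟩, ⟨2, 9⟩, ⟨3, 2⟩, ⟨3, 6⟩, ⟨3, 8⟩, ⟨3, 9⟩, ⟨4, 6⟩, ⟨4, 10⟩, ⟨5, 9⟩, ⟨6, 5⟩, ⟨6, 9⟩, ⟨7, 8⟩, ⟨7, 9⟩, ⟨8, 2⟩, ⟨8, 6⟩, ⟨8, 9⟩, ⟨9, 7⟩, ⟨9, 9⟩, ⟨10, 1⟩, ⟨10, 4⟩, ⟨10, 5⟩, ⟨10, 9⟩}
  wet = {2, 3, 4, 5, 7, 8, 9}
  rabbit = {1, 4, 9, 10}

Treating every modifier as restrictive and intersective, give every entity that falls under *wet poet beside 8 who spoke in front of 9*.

⟦beside 8⟧ = {x : ⟨x, 8⟩ ∈ ⟦beside⟧} = {2, 4, 5, 9, 10}
⟦who spoke⟧ = ⟦spoke⟧ = {1, 3, 4, 5, 6, 8, 10}
⟦in front of 9⟧ = {x : ⟨x, 9⟩ ∈ ⟦in front of⟧} = {1, 2, 3, 5, 6, 7, 8, 9, 10}
⟦poet⟧ = {2, 5, 6, 9, 10}
… ∩ ⟦beside 8⟧ = {2, 5, 6, 9, 10} ∩ {2, 4, 5, 9, 10} = {2, 5, 9, 10}
… ∩ ⟦who spoke⟧ = {2, 5, 9, 10} ∩ {1, 3, 4, 5, 6, 8, 10} = {5, 10}
… ∩ ⟦in front of 9⟧ = {5, 10} ∩ {1, 2, 3, 5, 6, 7, 8, 9, 10} = {5, 10}
… ∩ ⟦wet⟧ = {5, 10} ∩ {2, 3, 4, 5, 7, 8, 9} = {5}
So ⟦wet poet beside 8 who spoke in front of 9⟧ = {5}.

{5}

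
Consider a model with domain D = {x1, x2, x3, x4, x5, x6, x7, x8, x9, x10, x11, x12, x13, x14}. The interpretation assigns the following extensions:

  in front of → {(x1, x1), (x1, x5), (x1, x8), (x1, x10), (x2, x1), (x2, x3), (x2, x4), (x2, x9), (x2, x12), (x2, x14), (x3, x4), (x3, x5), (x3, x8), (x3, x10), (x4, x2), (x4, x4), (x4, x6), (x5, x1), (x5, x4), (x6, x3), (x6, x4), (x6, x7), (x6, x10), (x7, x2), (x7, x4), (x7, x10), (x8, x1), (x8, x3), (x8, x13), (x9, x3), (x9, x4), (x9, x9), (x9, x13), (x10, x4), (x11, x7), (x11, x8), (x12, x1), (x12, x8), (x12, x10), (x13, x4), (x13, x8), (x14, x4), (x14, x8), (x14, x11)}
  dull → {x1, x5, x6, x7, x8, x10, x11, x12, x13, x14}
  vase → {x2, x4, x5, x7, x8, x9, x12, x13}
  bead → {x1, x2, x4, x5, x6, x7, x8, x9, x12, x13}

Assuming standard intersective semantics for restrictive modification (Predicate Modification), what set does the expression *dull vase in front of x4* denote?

{x5, x7, x13}

⟦in front of x4⟧ = {x : ⟨x, x4⟩ ∈ ⟦in front of⟧} = {x2, x3, x4, x5, x6, x7, x9, x10, x13, x14}
⟦vase⟧ = {x2, x4, x5, x7, x8, x9, x12, x13}
… ∩ ⟦in front of x4⟧ = {x2, x4, x5, x7, x8, x9, x12, x13} ∩ {x2, x3, x4, x5, x6, x7, x9, x10, x13, x14} = {x2, x4, x5, x7, x9, x13}
… ∩ ⟦dull⟧ = {x2, x4, x5, x7, x9, x13} ∩ {x1, x5, x6, x7, x8, x10, x11, x12, x13, x14} = {x5, x7, x13}
So ⟦dull vase in front of x4⟧ = {x5, x7, x13}.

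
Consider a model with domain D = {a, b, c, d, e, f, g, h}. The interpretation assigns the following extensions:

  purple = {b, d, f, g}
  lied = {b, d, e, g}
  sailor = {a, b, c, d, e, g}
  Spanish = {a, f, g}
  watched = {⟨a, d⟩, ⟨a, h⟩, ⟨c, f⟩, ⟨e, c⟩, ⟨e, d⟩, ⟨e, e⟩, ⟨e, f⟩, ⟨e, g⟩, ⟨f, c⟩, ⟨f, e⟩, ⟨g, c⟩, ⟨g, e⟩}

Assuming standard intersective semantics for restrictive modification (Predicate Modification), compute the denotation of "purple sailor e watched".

{d, g}

⟦e watched⟧ = {x : ⟨e, x⟩ ∈ ⟦watched⟧} = {c, d, e, f, g}
⟦sailor⟧ = {a, b, c, d, e, g}
… ∩ ⟦e watched⟧ = {a, b, c, d, e, g} ∩ {c, d, e, f, g} = {c, d, e, g}
… ∩ ⟦purple⟧ = {c, d, e, g} ∩ {b, d, f, g} = {d, g}
So ⟦purple sailor e watched⟧ = {d, g}.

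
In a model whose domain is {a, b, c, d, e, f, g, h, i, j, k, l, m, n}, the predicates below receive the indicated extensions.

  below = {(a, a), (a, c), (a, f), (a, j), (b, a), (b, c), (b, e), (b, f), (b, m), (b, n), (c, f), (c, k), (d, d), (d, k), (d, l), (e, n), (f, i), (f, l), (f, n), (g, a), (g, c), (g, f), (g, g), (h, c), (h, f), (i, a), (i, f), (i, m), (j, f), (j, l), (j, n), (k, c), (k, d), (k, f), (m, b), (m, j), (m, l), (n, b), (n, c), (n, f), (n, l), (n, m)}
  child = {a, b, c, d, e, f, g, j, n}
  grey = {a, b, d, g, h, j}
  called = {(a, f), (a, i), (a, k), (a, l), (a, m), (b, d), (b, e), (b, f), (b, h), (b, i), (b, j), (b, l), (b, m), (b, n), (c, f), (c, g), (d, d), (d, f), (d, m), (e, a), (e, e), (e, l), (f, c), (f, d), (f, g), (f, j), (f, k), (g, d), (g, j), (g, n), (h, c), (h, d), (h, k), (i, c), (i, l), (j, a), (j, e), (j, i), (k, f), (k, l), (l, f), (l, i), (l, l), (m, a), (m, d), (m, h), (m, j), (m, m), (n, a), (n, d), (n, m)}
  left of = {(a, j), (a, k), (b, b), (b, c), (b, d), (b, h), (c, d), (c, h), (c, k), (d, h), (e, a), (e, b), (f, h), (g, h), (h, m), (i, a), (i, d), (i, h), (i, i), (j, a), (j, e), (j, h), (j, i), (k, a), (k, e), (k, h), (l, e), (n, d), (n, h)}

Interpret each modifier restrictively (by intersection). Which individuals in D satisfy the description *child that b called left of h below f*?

⟦that b called⟧ = {x : ⟨b, x⟩ ∈ ⟦called⟧} = {d, e, f, h, i, j, l, m, n}
⟦left of h⟧ = {x : ⟨x, h⟩ ∈ ⟦left of⟧} = {b, c, d, f, g, i, j, k, n}
⟦below f⟧ = {x : ⟨x, f⟩ ∈ ⟦below⟧} = {a, b, c, g, h, i, j, k, n}
⟦child⟧ = {a, b, c, d, e, f, g, j, n}
… ∩ ⟦that b called⟧ = {a, b, c, d, e, f, g, j, n} ∩ {d, e, f, h, i, j, l, m, n} = {d, e, f, j, n}
… ∩ ⟦left of h⟧ = {d, e, f, j, n} ∩ {b, c, d, f, g, i, j, k, n} = {d, f, j, n}
… ∩ ⟦below f⟧ = {d, f, j, n} ∩ {a, b, c, g, h, i, j, k, n} = {j, n}
So ⟦child that b called left of h below f⟧ = {j, n}.

{j, n}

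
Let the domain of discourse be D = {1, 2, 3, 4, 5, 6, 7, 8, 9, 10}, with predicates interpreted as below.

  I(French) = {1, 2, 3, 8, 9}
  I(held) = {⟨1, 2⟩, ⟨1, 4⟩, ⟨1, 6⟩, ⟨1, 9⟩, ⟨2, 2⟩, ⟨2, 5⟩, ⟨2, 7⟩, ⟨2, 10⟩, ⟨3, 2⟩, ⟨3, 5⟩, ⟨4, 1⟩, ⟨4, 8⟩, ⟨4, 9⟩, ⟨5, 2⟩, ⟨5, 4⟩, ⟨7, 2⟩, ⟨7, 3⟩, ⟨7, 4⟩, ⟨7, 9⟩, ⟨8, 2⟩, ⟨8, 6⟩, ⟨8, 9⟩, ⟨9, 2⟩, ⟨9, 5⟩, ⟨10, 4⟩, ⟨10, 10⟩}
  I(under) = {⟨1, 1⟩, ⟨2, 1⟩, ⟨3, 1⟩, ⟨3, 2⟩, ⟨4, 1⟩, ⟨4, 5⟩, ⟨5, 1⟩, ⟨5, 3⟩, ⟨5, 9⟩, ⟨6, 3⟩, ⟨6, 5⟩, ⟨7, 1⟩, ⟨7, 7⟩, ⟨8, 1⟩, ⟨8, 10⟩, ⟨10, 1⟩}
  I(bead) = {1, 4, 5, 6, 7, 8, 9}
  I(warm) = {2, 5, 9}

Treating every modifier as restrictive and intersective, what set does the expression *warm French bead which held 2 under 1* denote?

⟦which held 2⟧ = {x : ⟨x, 2⟩ ∈ ⟦held⟧} = {1, 2, 3, 5, 7, 8, 9}
⟦under 1⟧ = {x : ⟨x, 1⟩ ∈ ⟦under⟧} = {1, 2, 3, 4, 5, 7, 8, 10}
⟦bead⟧ = {1, 4, 5, 6, 7, 8, 9}
… ∩ ⟦which held 2⟧ = {1, 4, 5, 6, 7, 8, 9} ∩ {1, 2, 3, 5, 7, 8, 9} = {1, 5, 7, 8, 9}
… ∩ ⟦under 1⟧ = {1, 5, 7, 8, 9} ∩ {1, 2, 3, 4, 5, 7, 8, 10} = {1, 5, 7, 8}
… ∩ ⟦warm⟧ = {1, 5, 7, 8} ∩ {2, 5, 9} = {5}
… ∩ ⟦French⟧ = {5} ∩ {1, 2, 3, 8, 9} = ∅
So ⟦warm French bead which held 2 under 1⟧ = { }.

{ }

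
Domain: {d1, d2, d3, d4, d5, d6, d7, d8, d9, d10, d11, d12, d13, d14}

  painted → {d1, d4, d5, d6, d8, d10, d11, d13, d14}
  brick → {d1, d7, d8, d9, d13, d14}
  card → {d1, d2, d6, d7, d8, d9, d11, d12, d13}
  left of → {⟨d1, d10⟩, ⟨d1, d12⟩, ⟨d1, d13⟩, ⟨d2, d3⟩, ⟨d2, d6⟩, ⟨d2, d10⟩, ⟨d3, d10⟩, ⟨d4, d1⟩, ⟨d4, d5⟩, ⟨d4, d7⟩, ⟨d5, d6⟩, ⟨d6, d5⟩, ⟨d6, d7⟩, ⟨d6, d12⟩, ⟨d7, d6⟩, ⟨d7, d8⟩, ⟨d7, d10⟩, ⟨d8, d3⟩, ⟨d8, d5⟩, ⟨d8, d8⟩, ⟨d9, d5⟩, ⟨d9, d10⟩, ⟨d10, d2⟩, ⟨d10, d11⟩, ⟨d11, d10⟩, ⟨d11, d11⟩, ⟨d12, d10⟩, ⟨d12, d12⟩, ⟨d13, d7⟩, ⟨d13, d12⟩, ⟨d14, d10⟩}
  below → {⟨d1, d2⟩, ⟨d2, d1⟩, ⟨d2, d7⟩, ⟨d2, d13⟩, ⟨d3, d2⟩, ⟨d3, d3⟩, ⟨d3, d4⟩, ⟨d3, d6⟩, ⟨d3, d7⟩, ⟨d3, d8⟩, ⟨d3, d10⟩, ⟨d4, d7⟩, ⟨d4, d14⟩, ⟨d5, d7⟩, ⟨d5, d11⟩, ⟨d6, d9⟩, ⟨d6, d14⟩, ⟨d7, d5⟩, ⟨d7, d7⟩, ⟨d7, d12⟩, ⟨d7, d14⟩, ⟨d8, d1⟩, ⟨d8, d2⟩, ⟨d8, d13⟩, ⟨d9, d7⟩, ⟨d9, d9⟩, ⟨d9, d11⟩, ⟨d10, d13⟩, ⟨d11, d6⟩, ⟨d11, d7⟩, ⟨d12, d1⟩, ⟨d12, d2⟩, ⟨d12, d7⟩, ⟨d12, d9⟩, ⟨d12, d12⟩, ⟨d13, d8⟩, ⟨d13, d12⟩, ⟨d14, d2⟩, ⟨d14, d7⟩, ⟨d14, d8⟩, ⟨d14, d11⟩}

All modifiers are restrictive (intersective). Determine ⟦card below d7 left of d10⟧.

⟦below d7⟧ = {x : ⟨x, d7⟩ ∈ ⟦below⟧} = {d2, d3, d4, d5, d7, d9, d11, d12, d14}
⟦left of d10⟧ = {x : ⟨x, d10⟩ ∈ ⟦left of⟧} = {d1, d2, d3, d7, d9, d11, d12, d14}
⟦card⟧ = {d1, d2, d6, d7, d8, d9, d11, d12, d13}
… ∩ ⟦below d7⟧ = {d1, d2, d6, d7, d8, d9, d11, d12, d13} ∩ {d2, d3, d4, d5, d7, d9, d11, d12, d14} = {d2, d7, d9, d11, d12}
… ∩ ⟦left of d10⟧ = {d2, d7, d9, d11, d12} ∩ {d1, d2, d3, d7, d9, d11, d12, d14} = {d2, d7, d9, d11, d12}
So ⟦card below d7 left of d10⟧ = {d2, d7, d9, d11, d12}.

{d2, d7, d9, d11, d12}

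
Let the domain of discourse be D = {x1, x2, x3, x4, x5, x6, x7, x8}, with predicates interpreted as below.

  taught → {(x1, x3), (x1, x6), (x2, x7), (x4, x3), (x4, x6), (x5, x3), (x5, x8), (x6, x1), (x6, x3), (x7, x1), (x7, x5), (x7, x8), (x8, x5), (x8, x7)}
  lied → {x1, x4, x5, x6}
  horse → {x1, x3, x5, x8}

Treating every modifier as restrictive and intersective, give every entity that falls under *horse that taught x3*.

⟦that taught x3⟧ = {x : ⟨x, x3⟩ ∈ ⟦taught⟧} = {x1, x4, x5, x6}
⟦horse⟧ = {x1, x3, x5, x8}
… ∩ ⟦that taught x3⟧ = {x1, x3, x5, x8} ∩ {x1, x4, x5, x6} = {x1, x5}
So ⟦horse that taught x3⟧ = {x1, x5}.

{x1, x5}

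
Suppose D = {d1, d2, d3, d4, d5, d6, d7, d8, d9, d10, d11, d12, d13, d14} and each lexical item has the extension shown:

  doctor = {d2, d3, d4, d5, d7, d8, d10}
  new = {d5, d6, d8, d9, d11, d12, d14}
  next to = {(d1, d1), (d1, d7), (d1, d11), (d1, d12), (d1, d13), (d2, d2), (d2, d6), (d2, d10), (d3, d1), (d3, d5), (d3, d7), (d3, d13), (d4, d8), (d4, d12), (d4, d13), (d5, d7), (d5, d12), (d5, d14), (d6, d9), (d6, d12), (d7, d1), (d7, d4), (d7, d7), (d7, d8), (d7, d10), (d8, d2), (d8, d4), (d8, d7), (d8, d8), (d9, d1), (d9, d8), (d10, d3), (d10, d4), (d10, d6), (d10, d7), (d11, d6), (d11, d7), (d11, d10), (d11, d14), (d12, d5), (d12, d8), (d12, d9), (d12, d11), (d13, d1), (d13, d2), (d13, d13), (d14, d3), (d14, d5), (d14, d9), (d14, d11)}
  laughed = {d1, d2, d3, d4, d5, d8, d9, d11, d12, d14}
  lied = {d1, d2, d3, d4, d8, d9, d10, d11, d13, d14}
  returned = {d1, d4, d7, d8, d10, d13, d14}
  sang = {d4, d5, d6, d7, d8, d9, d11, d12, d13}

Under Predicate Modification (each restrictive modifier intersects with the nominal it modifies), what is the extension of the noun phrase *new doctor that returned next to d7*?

⟦that returned⟧ = ⟦returned⟧ = {d1, d4, d7, d8, d10, d13, d14}
⟦next to d7⟧ = {x : ⟨x, d7⟩ ∈ ⟦next to⟧} = {d1, d3, d5, d7, d8, d10, d11}
⟦doctor⟧ = {d2, d3, d4, d5, d7, d8, d10}
… ∩ ⟦that returned⟧ = {d2, d3, d4, d5, d7, d8, d10} ∩ {d1, d4, d7, d8, d10, d13, d14} = {d4, d7, d8, d10}
… ∩ ⟦next to d7⟧ = {d4, d7, d8, d10} ∩ {d1, d3, d5, d7, d8, d10, d11} = {d7, d8, d10}
… ∩ ⟦new⟧ = {d7, d8, d10} ∩ {d5, d6, d8, d9, d11, d12, d14} = {d8}
So ⟦new doctor that returned next to d7⟧ = {d8}.

{d8}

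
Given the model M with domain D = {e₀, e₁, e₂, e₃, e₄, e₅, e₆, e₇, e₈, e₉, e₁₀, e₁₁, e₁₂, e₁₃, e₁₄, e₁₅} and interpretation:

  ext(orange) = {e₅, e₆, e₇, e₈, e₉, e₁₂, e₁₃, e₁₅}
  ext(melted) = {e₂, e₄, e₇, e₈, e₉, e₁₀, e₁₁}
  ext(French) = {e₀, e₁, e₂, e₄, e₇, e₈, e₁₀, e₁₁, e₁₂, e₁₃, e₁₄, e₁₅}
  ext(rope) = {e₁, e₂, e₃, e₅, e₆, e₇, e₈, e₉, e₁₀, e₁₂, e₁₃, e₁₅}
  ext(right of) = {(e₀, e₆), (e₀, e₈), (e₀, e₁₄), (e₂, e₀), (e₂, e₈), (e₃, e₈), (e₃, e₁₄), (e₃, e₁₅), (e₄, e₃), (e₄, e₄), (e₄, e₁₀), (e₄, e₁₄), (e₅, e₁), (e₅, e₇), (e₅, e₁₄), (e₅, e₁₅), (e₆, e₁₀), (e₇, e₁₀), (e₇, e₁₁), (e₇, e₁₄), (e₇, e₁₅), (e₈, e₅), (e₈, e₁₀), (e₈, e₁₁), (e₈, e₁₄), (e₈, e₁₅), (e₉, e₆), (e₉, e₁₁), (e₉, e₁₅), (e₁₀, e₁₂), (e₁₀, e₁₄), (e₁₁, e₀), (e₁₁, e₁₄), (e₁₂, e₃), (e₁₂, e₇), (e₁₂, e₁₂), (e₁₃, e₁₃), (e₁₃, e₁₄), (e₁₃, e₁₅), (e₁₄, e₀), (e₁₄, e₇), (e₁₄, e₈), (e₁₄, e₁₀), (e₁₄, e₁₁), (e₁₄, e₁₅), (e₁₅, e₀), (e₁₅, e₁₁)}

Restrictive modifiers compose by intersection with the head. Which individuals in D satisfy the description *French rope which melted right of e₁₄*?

{e₇, e₈, e₁₀}

⟦which melted⟧ = ⟦melted⟧ = {e₂, e₄, e₇, e₈, e₉, e₁₀, e₁₁}
⟦right of e₁₄⟧ = {x : ⟨x, e₁₄⟩ ∈ ⟦right of⟧} = {e₀, e₃, e₄, e₅, e₇, e₈, e₁₀, e₁₁, e₁₃}
⟦rope⟧ = {e₁, e₂, e₃, e₅, e₆, e₇, e₈, e₉, e₁₀, e₁₂, e₁₃, e₁₅}
… ∩ ⟦which melted⟧ = {e₁, e₂, e₃, e₅, e₆, e₇, e₈, e₉, e₁₀, e₁₂, e₁₃, e₁₅} ∩ {e₂, e₄, e₇, e₈, e₉, e₁₀, e₁₁} = {e₂, e₇, e₈, e₉, e₁₀}
… ∩ ⟦right of e₁₄⟧ = {e₂, e₇, e₈, e₉, e₁₀} ∩ {e₀, e₃, e₄, e₅, e₇, e₈, e₁₀, e₁₁, e₁₃} = {e₇, e₈, e₁₀}
… ∩ ⟦French⟧ = {e₇, e₈, e₁₀} ∩ {e₀, e₁, e₂, e₄, e₇, e₈, e₁₀, e₁₁, e₁₂, e₁₃, e₁₄, e₁₅} = {e₇, e₈, e₁₀}
So ⟦French rope which melted right of e₁₄⟧ = {e₇, e₈, e₁₀}.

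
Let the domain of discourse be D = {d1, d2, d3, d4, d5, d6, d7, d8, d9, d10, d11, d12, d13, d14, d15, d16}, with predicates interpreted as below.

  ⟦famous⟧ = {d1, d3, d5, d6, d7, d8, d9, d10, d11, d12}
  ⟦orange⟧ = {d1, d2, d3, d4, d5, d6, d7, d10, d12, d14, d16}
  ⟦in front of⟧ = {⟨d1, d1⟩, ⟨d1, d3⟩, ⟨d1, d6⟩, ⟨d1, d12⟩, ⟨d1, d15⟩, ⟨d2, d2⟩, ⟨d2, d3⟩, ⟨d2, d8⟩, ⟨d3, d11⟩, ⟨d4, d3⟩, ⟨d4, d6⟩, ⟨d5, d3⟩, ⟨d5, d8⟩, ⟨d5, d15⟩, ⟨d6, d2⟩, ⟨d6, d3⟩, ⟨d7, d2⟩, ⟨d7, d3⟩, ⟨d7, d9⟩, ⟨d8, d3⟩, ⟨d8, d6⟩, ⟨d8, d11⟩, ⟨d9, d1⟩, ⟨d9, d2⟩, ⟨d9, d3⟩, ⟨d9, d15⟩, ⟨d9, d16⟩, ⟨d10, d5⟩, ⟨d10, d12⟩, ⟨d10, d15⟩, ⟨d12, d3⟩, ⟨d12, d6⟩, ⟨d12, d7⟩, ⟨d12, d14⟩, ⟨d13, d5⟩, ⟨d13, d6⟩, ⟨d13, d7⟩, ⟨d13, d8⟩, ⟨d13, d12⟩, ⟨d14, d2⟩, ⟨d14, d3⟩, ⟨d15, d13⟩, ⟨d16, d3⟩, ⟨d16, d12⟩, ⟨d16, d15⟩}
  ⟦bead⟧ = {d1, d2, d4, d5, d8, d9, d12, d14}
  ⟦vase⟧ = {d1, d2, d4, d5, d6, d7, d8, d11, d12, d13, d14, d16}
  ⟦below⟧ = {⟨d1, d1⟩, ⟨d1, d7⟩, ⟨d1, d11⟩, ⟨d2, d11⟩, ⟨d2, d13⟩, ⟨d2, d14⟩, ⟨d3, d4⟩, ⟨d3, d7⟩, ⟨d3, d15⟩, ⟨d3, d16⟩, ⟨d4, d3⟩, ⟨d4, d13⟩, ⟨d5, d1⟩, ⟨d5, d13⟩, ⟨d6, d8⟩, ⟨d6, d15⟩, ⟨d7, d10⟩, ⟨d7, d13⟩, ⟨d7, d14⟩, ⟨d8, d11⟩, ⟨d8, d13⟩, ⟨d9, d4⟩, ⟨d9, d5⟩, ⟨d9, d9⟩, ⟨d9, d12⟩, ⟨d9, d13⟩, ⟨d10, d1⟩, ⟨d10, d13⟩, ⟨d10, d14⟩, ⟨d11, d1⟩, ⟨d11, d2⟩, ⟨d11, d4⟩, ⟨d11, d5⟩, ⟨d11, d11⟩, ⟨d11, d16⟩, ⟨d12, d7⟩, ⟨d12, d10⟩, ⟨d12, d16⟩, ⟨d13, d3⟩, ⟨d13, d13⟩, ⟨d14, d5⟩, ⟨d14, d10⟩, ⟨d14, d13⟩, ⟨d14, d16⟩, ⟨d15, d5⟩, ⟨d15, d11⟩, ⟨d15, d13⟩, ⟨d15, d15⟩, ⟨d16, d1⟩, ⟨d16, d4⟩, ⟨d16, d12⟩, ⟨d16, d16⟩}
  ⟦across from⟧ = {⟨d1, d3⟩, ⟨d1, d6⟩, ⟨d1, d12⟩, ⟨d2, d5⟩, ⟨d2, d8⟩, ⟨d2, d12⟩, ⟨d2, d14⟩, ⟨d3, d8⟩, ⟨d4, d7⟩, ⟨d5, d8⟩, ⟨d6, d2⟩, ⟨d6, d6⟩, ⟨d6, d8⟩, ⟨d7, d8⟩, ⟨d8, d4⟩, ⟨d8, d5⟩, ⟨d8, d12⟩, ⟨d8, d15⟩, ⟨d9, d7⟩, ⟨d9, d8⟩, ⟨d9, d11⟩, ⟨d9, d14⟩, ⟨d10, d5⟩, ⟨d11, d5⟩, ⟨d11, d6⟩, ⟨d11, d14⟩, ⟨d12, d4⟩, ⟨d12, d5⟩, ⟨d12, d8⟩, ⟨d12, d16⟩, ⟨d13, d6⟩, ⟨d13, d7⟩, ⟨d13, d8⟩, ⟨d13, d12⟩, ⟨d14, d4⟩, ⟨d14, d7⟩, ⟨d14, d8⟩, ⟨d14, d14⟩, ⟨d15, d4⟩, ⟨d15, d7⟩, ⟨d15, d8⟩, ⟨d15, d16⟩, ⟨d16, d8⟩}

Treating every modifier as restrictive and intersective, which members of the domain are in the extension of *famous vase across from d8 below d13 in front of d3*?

{d5, d7}

⟦across from d8⟧ = {x : ⟨x, d8⟩ ∈ ⟦across from⟧} = {d2, d3, d5, d6, d7, d9, d12, d13, d14, d15, d16}
⟦below d13⟧ = {x : ⟨x, d13⟩ ∈ ⟦below⟧} = {d2, d4, d5, d7, d8, d9, d10, d13, d14, d15}
⟦in front of d3⟧ = {x : ⟨x, d3⟩ ∈ ⟦in front of⟧} = {d1, d2, d4, d5, d6, d7, d8, d9, d12, d14, d16}
⟦vase⟧ = {d1, d2, d4, d5, d6, d7, d8, d11, d12, d13, d14, d16}
… ∩ ⟦across from d8⟧ = {d1, d2, d4, d5, d6, d7, d8, d11, d12, d13, d14, d16} ∩ {d2, d3, d5, d6, d7, d9, d12, d13, d14, d15, d16} = {d2, d5, d6, d7, d12, d13, d14, d16}
… ∩ ⟦below d13⟧ = {d2, d5, d6, d7, d12, d13, d14, d16} ∩ {d2, d4, d5, d7, d8, d9, d10, d13, d14, d15} = {d2, d5, d7, d13, d14}
… ∩ ⟦in front of d3⟧ = {d2, d5, d7, d13, d14} ∩ {d1, d2, d4, d5, d6, d7, d8, d9, d12, d14, d16} = {d2, d5, d7, d14}
… ∩ ⟦famous⟧ = {d2, d5, d7, d14} ∩ {d1, d3, d5, d6, d7, d8, d9, d10, d11, d12} = {d5, d7}
So ⟦famous vase across from d8 below d13 in front of d3⟧ = {d5, d7}.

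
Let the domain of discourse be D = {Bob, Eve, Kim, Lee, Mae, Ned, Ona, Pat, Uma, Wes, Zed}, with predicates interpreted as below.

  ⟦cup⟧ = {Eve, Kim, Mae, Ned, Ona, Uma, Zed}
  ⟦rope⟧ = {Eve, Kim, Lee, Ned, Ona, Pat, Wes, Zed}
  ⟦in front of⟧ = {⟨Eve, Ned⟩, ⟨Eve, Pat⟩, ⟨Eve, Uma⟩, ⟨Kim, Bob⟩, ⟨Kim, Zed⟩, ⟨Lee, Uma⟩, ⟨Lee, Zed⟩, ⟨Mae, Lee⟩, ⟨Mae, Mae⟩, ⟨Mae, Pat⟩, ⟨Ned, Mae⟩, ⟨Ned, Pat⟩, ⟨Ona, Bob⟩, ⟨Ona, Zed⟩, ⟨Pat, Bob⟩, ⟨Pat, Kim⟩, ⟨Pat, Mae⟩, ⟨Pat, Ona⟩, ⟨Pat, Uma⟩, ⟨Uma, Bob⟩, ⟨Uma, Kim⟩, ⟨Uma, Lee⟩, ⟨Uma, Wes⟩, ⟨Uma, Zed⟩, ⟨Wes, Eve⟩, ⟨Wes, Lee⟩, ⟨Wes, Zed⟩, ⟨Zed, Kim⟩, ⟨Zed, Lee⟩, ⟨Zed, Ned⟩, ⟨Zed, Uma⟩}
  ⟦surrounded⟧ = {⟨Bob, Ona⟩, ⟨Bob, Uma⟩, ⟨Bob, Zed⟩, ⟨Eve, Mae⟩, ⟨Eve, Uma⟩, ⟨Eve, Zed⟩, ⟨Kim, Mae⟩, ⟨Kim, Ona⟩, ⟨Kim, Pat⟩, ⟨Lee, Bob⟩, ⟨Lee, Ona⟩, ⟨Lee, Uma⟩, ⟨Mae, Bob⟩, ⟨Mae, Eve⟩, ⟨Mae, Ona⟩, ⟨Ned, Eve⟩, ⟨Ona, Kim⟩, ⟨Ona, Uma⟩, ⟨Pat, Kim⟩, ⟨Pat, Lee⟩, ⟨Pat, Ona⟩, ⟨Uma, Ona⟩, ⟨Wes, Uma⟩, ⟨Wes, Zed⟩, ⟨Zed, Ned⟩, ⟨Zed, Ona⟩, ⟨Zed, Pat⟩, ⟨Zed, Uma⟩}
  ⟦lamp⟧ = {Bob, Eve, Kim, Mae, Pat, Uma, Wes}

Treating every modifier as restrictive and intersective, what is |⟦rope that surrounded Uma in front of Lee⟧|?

⟦that surrounded Uma⟧ = {x : ⟨x, Uma⟩ ∈ ⟦surrounded⟧} = {Bob, Eve, Lee, Ona, Wes, Zed}
⟦in front of Lee⟧ = {x : ⟨x, Lee⟩ ∈ ⟦in front of⟧} = {Mae, Uma, Wes, Zed}
⟦rope⟧ = {Eve, Kim, Lee, Ned, Ona, Pat, Wes, Zed}
… ∩ ⟦that surrounded Uma⟧ = {Eve, Kim, Lee, Ned, Ona, Pat, Wes, Zed} ∩ {Bob, Eve, Lee, Ona, Wes, Zed} = {Eve, Lee, Ona, Wes, Zed}
… ∩ ⟦in front of Lee⟧ = {Eve, Lee, Ona, Wes, Zed} ∩ {Mae, Uma, Wes, Zed} = {Wes, Zed}
⟦rope that surrounded Uma in front of Lee⟧ = {Wes, Zed}, so the cardinality is 2.

2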